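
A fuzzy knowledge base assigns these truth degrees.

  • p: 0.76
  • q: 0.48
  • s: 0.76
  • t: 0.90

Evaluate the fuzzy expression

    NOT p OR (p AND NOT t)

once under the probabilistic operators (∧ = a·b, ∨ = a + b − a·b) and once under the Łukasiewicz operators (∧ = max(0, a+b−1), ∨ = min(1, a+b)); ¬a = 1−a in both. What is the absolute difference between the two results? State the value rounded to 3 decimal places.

0.058

Under probabilistic:
  NOT p = 1 − 0.7600 = 0.2400
  NOT t = 1 − 0.9000 = 0.1000
  p AND NOT t = a·b on (0.7600, 0.1000) = 0.0760
  NOT p OR (p AND NOT t) = a + b − a·b on (0.2400, 0.0760) = 0.2978
  → value = 0.2978
Under Łukasiewicz:
  NOT p = 1 − 0.76 = 0.24
  NOT t = 1 − 0.90 = 0.10
  p AND NOT t = max(0, a+b−1) on (0.76, 0.10) = 0.00
  NOT p OR (p AND NOT t) = min(1, a+b) on (0.24, 0.00) = 0.24
  → value = 0.2400
|0.2978 − 0.2400| = 0.058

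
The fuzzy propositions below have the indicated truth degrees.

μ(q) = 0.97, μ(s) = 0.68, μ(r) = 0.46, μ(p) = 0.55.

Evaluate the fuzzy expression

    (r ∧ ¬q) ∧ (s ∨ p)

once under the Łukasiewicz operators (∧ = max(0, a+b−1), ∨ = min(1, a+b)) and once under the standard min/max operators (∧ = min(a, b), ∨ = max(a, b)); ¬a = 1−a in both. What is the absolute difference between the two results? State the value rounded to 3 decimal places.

Under Łukasiewicz:
  ¬q = 1 − 0.97 = 0.03
  r ∧ ¬q = max(0, a+b−1) on (0.46, 0.03) = 0.00
  s ∨ p = min(1, a+b) on (0.68, 0.55) = 1.00
  (r ∧ ¬q) ∧ (s ∨ p) = max(0, a+b−1) on (0.00, 1.00) = 0.00
  → value = 0.0000
Under standard min/max:
  ¬q = 1 − 0.97 = 0.03
  r ∧ ¬q = min(a, b) on (0.46, 0.03) = 0.03
  s ∨ p = max(a, b) on (0.68, 0.55) = 0.68
  (r ∧ ¬q) ∧ (s ∨ p) = min(a, b) on (0.03, 0.68) = 0.03
  → value = 0.0300
|0.0000 − 0.0300| = 0.030

0.030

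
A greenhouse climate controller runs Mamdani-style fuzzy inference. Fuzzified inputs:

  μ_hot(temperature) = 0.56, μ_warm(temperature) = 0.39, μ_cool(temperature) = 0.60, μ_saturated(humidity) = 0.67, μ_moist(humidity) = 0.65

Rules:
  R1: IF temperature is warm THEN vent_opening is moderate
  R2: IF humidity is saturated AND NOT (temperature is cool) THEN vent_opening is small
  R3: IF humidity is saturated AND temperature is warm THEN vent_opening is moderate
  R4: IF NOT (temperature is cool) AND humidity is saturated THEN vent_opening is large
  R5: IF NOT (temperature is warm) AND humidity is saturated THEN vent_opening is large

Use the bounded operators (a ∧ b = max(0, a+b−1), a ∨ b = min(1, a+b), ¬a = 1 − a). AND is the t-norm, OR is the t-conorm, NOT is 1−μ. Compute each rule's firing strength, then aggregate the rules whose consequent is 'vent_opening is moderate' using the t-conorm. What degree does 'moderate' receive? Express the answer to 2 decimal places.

0.45

R1: warm=0.39 → w = 0.39
R2: saturated=0.67, ¬cool=1−0.60=0.40; AND[max(0, a+b−1)] → w = 0.07
R3: saturated=0.67, warm=0.39; AND[max(0, a+b−1)] → w = 0.06
R4: ¬cool=1−0.60=0.40, saturated=0.67; AND[max(0, a+b−1)] → w = 0.07
R5: ¬warm=1−0.39=0.61, saturated=0.67; AND[max(0, a+b−1)] → w = 0.28
Rules with consequent 'moderate': {R1, R3} → strengths 0.39, 0.06
Aggregate via t-conorm [min(1, a+b)]: 0.45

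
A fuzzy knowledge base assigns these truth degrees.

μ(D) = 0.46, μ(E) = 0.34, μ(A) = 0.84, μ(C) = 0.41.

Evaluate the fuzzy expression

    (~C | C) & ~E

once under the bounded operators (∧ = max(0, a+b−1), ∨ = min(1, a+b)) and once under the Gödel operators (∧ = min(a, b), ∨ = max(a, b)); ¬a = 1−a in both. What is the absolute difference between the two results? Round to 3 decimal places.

0.070

Under bounded:
  ~C = 1 − 0.41 = 0.59
  ~C | C = min(1, a+b) on (0.59, 0.41) = 1.00
  ~E = 1 − 0.34 = 0.66
  (~C | C) & ~E = max(0, a+b−1) on (1.00, 0.66) = 0.66
  → value = 0.6600
Under Gödel:
  ~C = 1 − 0.41 = 0.59
  ~C | C = max(a, b) on (0.59, 0.41) = 0.59
  ~E = 1 − 0.34 = 0.66
  (~C | C) & ~E = min(a, b) on (0.59, 0.66) = 0.59
  → value = 0.5900
|0.6600 − 0.5900| = 0.070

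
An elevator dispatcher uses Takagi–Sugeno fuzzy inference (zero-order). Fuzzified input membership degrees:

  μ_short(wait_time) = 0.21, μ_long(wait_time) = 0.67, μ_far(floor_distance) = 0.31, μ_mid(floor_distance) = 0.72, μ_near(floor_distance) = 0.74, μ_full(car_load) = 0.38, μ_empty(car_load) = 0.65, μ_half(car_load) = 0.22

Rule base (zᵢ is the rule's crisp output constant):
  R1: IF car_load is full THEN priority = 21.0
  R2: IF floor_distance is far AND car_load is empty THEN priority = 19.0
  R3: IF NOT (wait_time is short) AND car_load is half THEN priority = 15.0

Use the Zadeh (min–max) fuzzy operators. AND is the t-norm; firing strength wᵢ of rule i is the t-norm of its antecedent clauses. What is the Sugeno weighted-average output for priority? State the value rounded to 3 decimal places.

18.868

R1 (z=21.0): full=0.38 → w = 0.38
R2 (z=19.0): far=0.31, empty=0.65; AND[min(a, b)] → w = 0.31
R3 (z=15.0): ¬short=1−0.21=0.79, half=0.22; AND[min(a, b)] → w = 0.22
Weighted average = (0.38·21.0 + 0.31·19.0 + 0.22·15.0) / (0.38 + 0.31 + 0.22)
  = 17.1700 / 0.9100 = 18.868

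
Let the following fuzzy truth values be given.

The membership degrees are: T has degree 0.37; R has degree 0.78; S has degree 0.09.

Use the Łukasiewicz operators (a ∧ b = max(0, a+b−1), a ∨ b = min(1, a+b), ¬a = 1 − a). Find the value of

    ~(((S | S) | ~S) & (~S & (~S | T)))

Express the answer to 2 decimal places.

S | S = min(1, a+b) on (0.09, 0.09) = 0.18
~S = 1 − 0.09 = 0.91
(S | S) | ~S = min(1, a+b) on (0.18, 0.91) = 1.00
~S = 1 − 0.09 = 0.91
~S = 1 − 0.09 = 0.91
~S | T = min(1, a+b) on (0.91, 0.37) = 1.00
~S & (~S | T) = max(0, a+b−1) on (0.91, 1.00) = 0.91
((S | S) | ~S) & (~S & (~S | T)) = max(0, a+b−1) on (1.00, 0.91) = 0.91
~(((S | S) | ~S) & (~S & (~S | T))) = 1 − 0.91 = 0.09

0.09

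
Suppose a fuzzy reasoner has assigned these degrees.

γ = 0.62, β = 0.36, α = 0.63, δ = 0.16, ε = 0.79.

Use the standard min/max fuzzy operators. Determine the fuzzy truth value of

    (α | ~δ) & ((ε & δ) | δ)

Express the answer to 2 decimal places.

0.16

~δ = 1 − 0.16 = 0.84
α | ~δ = max(a, b) on (0.63, 0.84) = 0.84
ε & δ = min(a, b) on (0.79, 0.16) = 0.16
(ε & δ) | δ = max(a, b) on (0.16, 0.16) = 0.16
(α | ~δ) & ((ε & δ) | δ) = min(a, b) on (0.84, 0.16) = 0.16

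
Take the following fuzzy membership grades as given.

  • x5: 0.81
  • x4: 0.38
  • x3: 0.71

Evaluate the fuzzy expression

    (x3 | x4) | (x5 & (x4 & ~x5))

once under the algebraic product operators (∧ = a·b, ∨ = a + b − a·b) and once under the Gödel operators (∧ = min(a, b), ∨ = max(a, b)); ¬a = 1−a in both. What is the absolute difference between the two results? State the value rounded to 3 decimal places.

Under algebraic product:
  x3 | x4 = a + b − a·b on (0.7100, 0.3800) = 0.8202
  ~x5 = 1 − 0.8100 = 0.1900
  x4 & ~x5 = a·b on (0.3800, 0.1900) = 0.0722
  x5 & (x4 & ~x5) = a·b on (0.8100, 0.0722) = 0.0585
  (x3 | x4) | (x5 & (x4 & ~x5)) = a + b − a·b on (0.8202, 0.0585) = 0.8307
  → value = 0.8307
Under Gödel:
  x3 | x4 = max(a, b) on (0.71, 0.38) = 0.71
  ~x5 = 1 − 0.81 = 0.19
  x4 & ~x5 = min(a, b) on (0.38, 0.19) = 0.19
  x5 & (x4 & ~x5) = min(a, b) on (0.81, 0.19) = 0.19
  (x3 | x4) | (x5 & (x4 & ~x5)) = max(a, b) on (0.71, 0.19) = 0.71
  → value = 0.7100
|0.8307 − 0.7100| = 0.121

0.121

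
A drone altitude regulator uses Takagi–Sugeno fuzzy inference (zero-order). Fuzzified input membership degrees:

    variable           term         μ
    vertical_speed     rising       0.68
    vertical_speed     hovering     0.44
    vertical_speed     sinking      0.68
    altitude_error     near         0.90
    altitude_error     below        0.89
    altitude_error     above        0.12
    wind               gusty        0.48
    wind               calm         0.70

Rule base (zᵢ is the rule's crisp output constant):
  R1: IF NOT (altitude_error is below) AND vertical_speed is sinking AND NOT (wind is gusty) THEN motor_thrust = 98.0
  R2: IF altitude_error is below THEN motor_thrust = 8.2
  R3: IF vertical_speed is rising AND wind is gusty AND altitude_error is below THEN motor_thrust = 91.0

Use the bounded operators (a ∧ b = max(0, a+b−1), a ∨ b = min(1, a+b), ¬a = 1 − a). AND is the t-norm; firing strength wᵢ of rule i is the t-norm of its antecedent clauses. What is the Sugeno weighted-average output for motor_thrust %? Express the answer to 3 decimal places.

R1 (z=98.0): ¬below=1−0.89=0.11, sinking=0.68, ¬gusty=1−0.48=0.52; AND[max(0, a+b−1)] → w = 0.00
R2 (z=8.2): below=0.89 → w = 0.89
R3 (z=91.0): rising=0.68, gusty=0.48, below=0.89; AND[max(0, a+b−1)] → w = 0.05
Weighted average = (0.00·98.0 + 0.89·8.2 + 0.05·91.0) / (0.00 + 0.89 + 0.05)
  = 11.8480 / 0.9400 = 12.604

12.604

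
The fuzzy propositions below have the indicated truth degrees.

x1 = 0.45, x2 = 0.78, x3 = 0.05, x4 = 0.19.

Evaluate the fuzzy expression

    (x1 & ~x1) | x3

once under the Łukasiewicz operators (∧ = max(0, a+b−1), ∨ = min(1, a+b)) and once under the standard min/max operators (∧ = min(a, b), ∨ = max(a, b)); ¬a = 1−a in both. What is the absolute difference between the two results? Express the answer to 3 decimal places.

0.400

Under Łukasiewicz:
  ~x1 = 1 − 0.45 = 0.55
  x1 & ~x1 = max(0, a+b−1) on (0.45, 0.55) = 0.00
  (x1 & ~x1) | x3 = min(1, a+b) on (0.00, 0.05) = 0.05
  → value = 0.0500
Under standard min/max:
  ~x1 = 1 − 0.45 = 0.55
  x1 & ~x1 = min(a, b) on (0.45, 0.55) = 0.45
  (x1 & ~x1) | x3 = max(a, b) on (0.45, 0.05) = 0.45
  → value = 0.4500
|0.0500 − 0.4500| = 0.400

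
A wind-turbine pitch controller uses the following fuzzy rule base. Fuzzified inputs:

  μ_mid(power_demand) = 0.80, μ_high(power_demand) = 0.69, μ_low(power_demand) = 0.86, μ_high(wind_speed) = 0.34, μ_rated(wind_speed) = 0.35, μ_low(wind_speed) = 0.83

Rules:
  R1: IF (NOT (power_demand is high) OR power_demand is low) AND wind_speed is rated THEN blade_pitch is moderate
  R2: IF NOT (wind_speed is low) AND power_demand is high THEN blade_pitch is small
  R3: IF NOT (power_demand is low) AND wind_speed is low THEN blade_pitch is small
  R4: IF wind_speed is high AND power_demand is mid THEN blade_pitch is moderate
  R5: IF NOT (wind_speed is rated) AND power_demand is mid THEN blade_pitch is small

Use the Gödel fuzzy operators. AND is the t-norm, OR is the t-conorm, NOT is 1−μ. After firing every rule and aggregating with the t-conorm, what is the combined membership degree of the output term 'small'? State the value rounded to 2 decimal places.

R1: (¬high=1−0.69=0.31 OR low=0.86) = 0.86; AND[min(a, b)] with rated=0.35 → w = 0.35
R2: ¬low=1−0.83=0.17, high=0.69; AND[min(a, b)] → w = 0.17
R3: ¬low=1−0.86=0.14, low=0.83; AND[min(a, b)] → w = 0.14
R4: high=0.34, mid=0.80; AND[min(a, b)] → w = 0.34
R5: ¬rated=1−0.35=0.65, mid=0.80; AND[min(a, b)] → w = 0.65
Rules with consequent 'small': {R2, R3, R5} → strengths 0.17, 0.14, 0.65
Aggregate via t-conorm [max(a, b)]: 0.65

0.65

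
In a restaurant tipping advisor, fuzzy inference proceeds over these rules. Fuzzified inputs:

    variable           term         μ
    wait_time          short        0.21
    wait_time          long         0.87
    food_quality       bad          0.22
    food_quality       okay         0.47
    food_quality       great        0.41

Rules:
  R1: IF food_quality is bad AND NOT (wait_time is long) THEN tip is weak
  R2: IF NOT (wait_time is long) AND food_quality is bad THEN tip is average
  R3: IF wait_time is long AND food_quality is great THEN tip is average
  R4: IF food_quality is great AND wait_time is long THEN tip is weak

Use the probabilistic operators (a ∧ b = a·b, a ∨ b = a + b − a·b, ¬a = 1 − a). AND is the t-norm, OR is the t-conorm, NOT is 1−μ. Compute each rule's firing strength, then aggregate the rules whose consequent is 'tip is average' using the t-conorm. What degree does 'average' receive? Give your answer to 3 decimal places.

0.375

R1: bad=0.22, ¬long=1−0.87=0.13; AND[a·b] → w = 0.0286
R2: ¬long=1−0.87=0.13, bad=0.22; AND[a·b] → w = 0.0286
R3: long=0.87, great=0.41; AND[a·b] → w = 0.3567
R4: great=0.41, long=0.87; AND[a·b] → w = 0.3567
Rules with consequent 'average': {R2, R3} → strengths 0.0286, 0.3567
Aggregate via t-conorm [a + b − a·b]: 0.3751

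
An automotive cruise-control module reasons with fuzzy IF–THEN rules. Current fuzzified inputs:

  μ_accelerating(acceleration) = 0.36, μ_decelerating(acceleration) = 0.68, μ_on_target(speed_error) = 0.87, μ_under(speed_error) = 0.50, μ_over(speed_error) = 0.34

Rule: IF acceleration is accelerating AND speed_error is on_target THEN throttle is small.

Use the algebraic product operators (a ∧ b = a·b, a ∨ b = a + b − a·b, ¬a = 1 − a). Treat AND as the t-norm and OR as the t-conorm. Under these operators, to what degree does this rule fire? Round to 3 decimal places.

0.313

firing strength: accelerating=0.36, on_target=0.87; AND[a·b] → w = 0.3132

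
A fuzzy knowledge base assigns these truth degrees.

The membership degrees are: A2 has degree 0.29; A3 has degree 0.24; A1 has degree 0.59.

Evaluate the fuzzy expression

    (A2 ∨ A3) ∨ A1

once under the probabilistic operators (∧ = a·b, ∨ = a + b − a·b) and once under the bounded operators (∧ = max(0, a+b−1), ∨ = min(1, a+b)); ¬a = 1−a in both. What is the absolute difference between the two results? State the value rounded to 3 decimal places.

0.221

Under probabilistic:
  A2 ∨ A3 = a + b − a·b on (0.2900, 0.2400) = 0.4604
  (A2 ∨ A3) ∨ A1 = a + b − a·b on (0.4604, 0.5900) = 0.7788
  → value = 0.7788
Under bounded:
  A2 ∨ A3 = min(1, a+b) on (0.29, 0.24) = 0.53
  (A2 ∨ A3) ∨ A1 = min(1, a+b) on (0.53, 0.59) = 1.00
  → value = 1.0000
|0.7788 − 1.0000| = 0.221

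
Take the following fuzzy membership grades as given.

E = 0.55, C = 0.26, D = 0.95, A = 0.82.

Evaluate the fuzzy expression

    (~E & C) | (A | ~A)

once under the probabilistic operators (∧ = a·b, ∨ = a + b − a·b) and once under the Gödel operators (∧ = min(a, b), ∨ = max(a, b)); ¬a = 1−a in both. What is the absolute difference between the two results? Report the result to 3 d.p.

Under probabilistic:
  ~E = 1 − 0.5500 = 0.4500
  ~E & C = a·b on (0.4500, 0.2600) = 0.1170
  ~A = 1 − 0.8200 = 0.1800
  A | ~A = a + b − a·b on (0.8200, 0.1800) = 0.8524
  (~E & C) | (A | ~A) = a + b − a·b on (0.1170, 0.8524) = 0.8697
  → value = 0.8697
Under Gödel:
  ~E = 1 − 0.55 = 0.45
  ~E & C = min(a, b) on (0.45, 0.26) = 0.26
  ~A = 1 − 0.82 = 0.18
  A | ~A = max(a, b) on (0.82, 0.18) = 0.82
  (~E & C) | (A | ~A) = max(a, b) on (0.26, 0.82) = 0.82
  → value = 0.8200
|0.8697 − 0.8200| = 0.050

0.050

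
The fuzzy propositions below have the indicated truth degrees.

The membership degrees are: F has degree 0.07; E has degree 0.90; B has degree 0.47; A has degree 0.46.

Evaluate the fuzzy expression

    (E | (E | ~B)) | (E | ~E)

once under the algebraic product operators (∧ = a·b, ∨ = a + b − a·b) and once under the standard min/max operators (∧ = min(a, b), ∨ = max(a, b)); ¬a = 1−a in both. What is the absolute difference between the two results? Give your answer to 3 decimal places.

0.100

Under algebraic product:
  ~B = 1 − 0.4700 = 0.5300
  E | ~B = a + b − a·b on (0.9000, 0.5300) = 0.9530
  E | (E | ~B) = a + b − a·b on (0.9000, 0.9530) = 0.9953
  ~E = 1 − 0.9000 = 0.1000
  E | ~E = a + b − a·b on (0.9000, 0.1000) = 0.9100
  (E | (E | ~B)) | (E | ~E) = a + b − a·b on (0.9953, 0.9100) = 0.9996
  → value = 0.9996
Under standard min/max:
  ~B = 1 − 0.47 = 0.53
  E | ~B = max(a, b) on (0.90, 0.53) = 0.90
  E | (E | ~B) = max(a, b) on (0.90, 0.90) = 0.90
  ~E = 1 − 0.90 = 0.10
  E | ~E = max(a, b) on (0.90, 0.10) = 0.90
  (E | (E | ~B)) | (E | ~E) = max(a, b) on (0.90, 0.90) = 0.90
  → value = 0.9000
|0.9996 − 0.9000| = 0.100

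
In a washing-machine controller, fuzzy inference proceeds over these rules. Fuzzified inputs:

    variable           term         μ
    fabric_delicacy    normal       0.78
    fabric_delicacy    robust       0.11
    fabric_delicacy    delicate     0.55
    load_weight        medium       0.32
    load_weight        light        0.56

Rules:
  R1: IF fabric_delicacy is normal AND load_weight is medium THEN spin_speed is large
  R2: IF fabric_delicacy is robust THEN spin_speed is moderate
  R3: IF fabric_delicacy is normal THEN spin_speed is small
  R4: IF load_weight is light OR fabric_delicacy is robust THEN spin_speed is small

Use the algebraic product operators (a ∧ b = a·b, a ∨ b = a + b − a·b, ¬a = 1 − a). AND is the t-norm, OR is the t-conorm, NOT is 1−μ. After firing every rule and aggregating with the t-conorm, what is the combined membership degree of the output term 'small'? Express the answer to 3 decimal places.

R1: normal=0.78, medium=0.32; AND[a·b] → w = 0.2496
R2: robust=0.11 → w = 0.1100
R3: normal=0.78 → w = 0.7800
R4: light=0.56, robust=0.11; OR[a + b − a·b] → w = 0.6084
Rules with consequent 'small': {R3, R4} → strengths 0.7800, 0.6084
Aggregate via t-conorm [a + b − a·b]: 0.9138

0.914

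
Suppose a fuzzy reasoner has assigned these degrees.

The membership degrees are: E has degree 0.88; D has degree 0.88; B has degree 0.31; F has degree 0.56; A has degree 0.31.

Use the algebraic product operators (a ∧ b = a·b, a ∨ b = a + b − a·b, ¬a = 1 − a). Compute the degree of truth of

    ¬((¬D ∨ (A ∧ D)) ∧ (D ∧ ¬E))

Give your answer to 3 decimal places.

0.962

¬D = 1 − 0.8800 = 0.1200
A ∧ D = a·b on (0.3100, 0.8800) = 0.2728
¬D ∨ (A ∧ D) = a + b − a·b on (0.1200, 0.2728) = 0.3601
¬E = 1 − 0.8800 = 0.1200
D ∧ ¬E = a·b on (0.8800, 0.1200) = 0.1056
(¬D ∨ (A ∧ D)) ∧ (D ∧ ¬E) = a·b on (0.3601, 0.1056) = 0.0380
¬((¬D ∨ (A ∧ D)) ∧ (D ∧ ¬E)) = 1 − 0.0380 = 0.9620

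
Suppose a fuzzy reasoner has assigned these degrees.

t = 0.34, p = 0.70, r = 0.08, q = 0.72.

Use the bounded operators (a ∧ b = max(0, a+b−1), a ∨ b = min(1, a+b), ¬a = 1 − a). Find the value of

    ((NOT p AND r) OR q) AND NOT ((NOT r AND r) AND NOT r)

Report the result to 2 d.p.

NOT p = 1 − 0.70 = 0.30
NOT p AND r = max(0, a+b−1) on (0.30, 0.08) = 0.00
(NOT p AND r) OR q = min(1, a+b) on (0.00, 0.72) = 0.72
NOT r = 1 − 0.08 = 0.92
NOT r AND r = max(0, a+b−1) on (0.92, 0.08) = 0.00
NOT r = 1 − 0.08 = 0.92
(NOT r AND r) AND NOT r = max(0, a+b−1) on (0.00, 0.92) = 0.00
NOT ((NOT r AND r) AND NOT r) = 1 − 0.00 = 1.00
((NOT p AND r) OR q) AND NOT ((NOT r AND r) AND NOT r) = max(0, a+b−1) on (0.72, 1.00) = 0.72

0.72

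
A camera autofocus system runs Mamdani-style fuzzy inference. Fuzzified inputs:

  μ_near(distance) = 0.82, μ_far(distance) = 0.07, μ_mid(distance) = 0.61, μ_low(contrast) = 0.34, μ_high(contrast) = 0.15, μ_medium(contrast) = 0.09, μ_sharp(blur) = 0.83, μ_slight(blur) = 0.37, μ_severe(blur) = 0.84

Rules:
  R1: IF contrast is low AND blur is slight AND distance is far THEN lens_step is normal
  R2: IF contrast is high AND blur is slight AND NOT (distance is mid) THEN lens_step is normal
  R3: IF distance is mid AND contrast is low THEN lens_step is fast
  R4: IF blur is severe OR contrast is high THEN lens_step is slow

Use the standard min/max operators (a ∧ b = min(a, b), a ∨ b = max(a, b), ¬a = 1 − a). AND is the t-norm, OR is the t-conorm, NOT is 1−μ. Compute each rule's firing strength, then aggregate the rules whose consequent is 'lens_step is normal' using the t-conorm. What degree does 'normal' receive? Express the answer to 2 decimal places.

0.15

R1: low=0.34, slight=0.37, far=0.07; AND[min(a, b)] → w = 0.07
R2: high=0.15, slight=0.37, ¬mid=1−0.61=0.39; AND[min(a, b)] → w = 0.15
R3: mid=0.61, low=0.34; AND[min(a, b)] → w = 0.34
R4: severe=0.84, high=0.15; OR[max(a, b)] → w = 0.84
Rules with consequent 'normal': {R1, R2} → strengths 0.07, 0.15
Aggregate via t-conorm [max(a, b)]: 0.15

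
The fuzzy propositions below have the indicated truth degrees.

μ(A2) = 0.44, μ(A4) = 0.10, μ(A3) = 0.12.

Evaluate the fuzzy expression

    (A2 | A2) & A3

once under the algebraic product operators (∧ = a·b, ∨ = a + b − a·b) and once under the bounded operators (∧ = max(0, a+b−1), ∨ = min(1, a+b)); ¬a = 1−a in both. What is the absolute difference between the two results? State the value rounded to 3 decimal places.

0.082

Under algebraic product:
  A2 | A2 = a + b − a·b on (0.4400, 0.4400) = 0.6864
  (A2 | A2) & A3 = a·b on (0.6864, 0.1200) = 0.0824
  → value = 0.0824
Under bounded:
  A2 | A2 = min(1, a+b) on (0.44, 0.44) = 0.88
  (A2 | A2) & A3 = max(0, a+b−1) on (0.88, 0.12) = 0.00
  → value = 0.0000
|0.0824 − 0.0000| = 0.082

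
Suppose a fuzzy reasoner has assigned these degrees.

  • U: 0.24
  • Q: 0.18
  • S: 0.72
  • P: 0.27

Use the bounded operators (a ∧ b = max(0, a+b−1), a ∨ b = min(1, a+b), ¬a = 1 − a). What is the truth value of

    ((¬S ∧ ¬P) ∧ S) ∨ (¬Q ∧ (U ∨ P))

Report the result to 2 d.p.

¬S = 1 − 0.72 = 0.28
¬P = 1 − 0.27 = 0.73
¬S ∧ ¬P = max(0, a+b−1) on (0.28, 0.73) = 0.01
(¬S ∧ ¬P) ∧ S = max(0, a+b−1) on (0.01, 0.72) = 0.00
¬Q = 1 − 0.18 = 0.82
U ∨ P = min(1, a+b) on (0.24, 0.27) = 0.51
¬Q ∧ (U ∨ P) = max(0, a+b−1) on (0.82, 0.51) = 0.33
((¬S ∧ ¬P) ∧ S) ∨ (¬Q ∧ (U ∨ P)) = min(1, a+b) on (0.00, 0.33) = 0.33

0.33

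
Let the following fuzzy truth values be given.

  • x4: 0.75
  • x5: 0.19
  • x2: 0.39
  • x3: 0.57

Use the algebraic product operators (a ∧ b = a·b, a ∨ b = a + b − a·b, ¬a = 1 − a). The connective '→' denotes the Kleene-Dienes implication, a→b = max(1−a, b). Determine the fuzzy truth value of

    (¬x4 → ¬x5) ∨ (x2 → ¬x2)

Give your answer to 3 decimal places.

¬x4 = 1 − 0.7500 = 0.2500
¬x5 = 1 − 0.1900 = 0.8100
¬x4 → ¬x5  [Kleene-Dienes: max(1−a, b)] with a=0.2500, b=0.8100 → 0.8100
¬x2 = 1 − 0.3900 = 0.6100
x2 → ¬x2  [Kleene-Dienes: max(1−a, b)] with a=0.3900, b=0.6100 → 0.6100
(¬x4 → ¬x5) ∨ (x2 → ¬x2) = a + b − a·b on (0.8100, 0.6100) = 0.9259

0.926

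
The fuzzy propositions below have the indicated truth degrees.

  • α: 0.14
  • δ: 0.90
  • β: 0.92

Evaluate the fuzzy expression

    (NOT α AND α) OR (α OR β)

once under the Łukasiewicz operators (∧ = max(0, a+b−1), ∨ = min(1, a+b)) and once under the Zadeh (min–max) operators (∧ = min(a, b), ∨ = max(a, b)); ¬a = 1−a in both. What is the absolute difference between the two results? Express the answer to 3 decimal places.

Under Łukasiewicz:
  NOT α = 1 − 0.14 = 0.86
  NOT α AND α = max(0, a+b−1) on (0.86, 0.14) = 0.00
  α OR β = min(1, a+b) on (0.14, 0.92) = 1.00
  (NOT α AND α) OR (α OR β) = min(1, a+b) on (0.00, 1.00) = 1.00
  → value = 1.0000
Under Zadeh (min–max):
  NOT α = 1 − 0.14 = 0.86
  NOT α AND α = min(a, b) on (0.86, 0.14) = 0.14
  α OR β = max(a, b) on (0.14, 0.92) = 0.92
  (NOT α AND α) OR (α OR β) = max(a, b) on (0.14, 0.92) = 0.92
  → value = 0.9200
|1.0000 − 0.9200| = 0.080

0.080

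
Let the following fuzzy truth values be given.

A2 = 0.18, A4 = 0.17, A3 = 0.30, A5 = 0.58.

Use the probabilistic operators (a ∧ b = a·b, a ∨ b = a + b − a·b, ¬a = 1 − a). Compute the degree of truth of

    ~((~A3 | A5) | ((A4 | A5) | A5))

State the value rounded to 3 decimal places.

~A3 = 1 − 0.3000 = 0.7000
~A3 | A5 = a + b − a·b on (0.7000, 0.5800) = 0.8740
A4 | A5 = a + b − a·b on (0.1700, 0.5800) = 0.6514
(A4 | A5) | A5 = a + b − a·b on (0.6514, 0.5800) = 0.8536
(~A3 | A5) | ((A4 | A5) | A5) = a + b − a·b on (0.8740, 0.8536) = 0.9816
~((~A3 | A5) | ((A4 | A5) | A5)) = 1 − 0.9816 = 0.0184

0.018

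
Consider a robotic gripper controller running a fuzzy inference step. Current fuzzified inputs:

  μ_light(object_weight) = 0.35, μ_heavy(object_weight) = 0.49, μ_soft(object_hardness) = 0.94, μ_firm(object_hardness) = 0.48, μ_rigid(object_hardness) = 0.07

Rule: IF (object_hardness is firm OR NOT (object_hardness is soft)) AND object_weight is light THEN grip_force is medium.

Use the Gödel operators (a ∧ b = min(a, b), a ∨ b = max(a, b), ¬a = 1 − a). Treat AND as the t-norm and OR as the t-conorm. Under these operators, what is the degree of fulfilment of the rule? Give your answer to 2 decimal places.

firing strength: (firm=0.48 OR ¬soft=1−0.94=0.06) = 0.48; AND[min(a, b)] with light=0.35 → w = 0.35

0.35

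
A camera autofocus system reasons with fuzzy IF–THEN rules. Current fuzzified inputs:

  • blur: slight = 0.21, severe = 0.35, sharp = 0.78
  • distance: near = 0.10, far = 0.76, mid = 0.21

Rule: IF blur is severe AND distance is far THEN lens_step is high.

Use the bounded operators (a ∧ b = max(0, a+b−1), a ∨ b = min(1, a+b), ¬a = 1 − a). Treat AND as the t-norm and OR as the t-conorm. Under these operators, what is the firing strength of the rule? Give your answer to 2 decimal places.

0.11

firing strength: severe=0.35, far=0.76; AND[max(0, a+b−1)] → w = 0.11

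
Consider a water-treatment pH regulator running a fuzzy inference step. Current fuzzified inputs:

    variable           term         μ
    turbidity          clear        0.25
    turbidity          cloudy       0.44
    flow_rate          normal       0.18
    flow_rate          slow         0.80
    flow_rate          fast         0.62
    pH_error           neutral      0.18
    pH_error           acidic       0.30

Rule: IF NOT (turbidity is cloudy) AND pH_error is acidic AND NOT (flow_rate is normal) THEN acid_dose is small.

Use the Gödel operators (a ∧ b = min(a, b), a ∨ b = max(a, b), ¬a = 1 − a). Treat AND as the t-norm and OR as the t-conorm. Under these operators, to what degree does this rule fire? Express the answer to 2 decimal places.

0.30

firing strength: ¬cloudy=1−0.44=0.56, acidic=0.30, ¬normal=1−0.18=0.82; AND[min(a, b)] → w = 0.30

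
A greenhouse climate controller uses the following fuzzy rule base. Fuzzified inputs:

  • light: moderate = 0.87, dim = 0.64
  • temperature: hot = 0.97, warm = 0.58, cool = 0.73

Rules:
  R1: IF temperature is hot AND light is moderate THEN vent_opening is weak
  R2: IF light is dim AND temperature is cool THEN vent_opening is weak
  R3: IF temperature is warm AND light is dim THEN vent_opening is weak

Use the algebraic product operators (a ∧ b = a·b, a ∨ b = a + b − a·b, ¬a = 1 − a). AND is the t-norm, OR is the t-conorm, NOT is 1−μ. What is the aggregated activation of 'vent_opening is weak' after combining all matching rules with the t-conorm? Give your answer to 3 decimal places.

0.948

R1: hot=0.97, moderate=0.87; AND[a·b] → w = 0.8439
R2: dim=0.64, cool=0.73; AND[a·b] → w = 0.4672
R3: warm=0.58, dim=0.64; AND[a·b] → w = 0.3712
Rules with consequent 'weak': {R1, R2, R3} → strengths 0.8439, 0.4672, 0.3712
Aggregate via t-conorm [a + b − a·b]: 0.9477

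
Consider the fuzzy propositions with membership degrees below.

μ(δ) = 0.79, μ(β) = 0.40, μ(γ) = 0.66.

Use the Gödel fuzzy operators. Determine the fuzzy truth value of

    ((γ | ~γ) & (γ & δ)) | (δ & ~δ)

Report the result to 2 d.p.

0.66

~γ = 1 − 0.66 = 0.34
γ | ~γ = max(a, b) on (0.66, 0.34) = 0.66
γ & δ = min(a, b) on (0.66, 0.79) = 0.66
(γ | ~γ) & (γ & δ) = min(a, b) on (0.66, 0.66) = 0.66
~δ = 1 − 0.79 = 0.21
δ & ~δ = min(a, b) on (0.79, 0.21) = 0.21
((γ | ~γ) & (γ & δ)) | (δ & ~δ) = max(a, b) on (0.66, 0.21) = 0.66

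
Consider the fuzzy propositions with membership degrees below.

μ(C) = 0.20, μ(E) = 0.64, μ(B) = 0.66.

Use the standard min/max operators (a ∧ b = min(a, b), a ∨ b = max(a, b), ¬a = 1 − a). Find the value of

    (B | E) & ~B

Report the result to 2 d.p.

B | E = max(a, b) on (0.66, 0.64) = 0.66
~B = 1 − 0.66 = 0.34
(B | E) & ~B = min(a, b) on (0.66, 0.34) = 0.34

0.34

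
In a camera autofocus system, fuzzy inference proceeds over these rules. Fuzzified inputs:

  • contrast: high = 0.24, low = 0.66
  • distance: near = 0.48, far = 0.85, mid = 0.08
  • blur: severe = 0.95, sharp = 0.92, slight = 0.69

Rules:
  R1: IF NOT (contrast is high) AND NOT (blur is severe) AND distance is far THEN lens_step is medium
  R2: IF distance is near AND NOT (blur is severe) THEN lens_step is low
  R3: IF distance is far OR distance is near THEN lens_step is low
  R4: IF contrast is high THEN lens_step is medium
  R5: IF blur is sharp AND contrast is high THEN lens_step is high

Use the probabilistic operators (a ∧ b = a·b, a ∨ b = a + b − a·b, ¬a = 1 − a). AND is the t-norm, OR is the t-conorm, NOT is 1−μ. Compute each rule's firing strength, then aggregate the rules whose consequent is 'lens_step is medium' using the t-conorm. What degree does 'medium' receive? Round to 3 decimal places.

R1: ¬high=1−0.24=0.76, ¬severe=1−0.95=0.05, far=0.85; AND[a·b] → w = 0.0323
R2: near=0.48, ¬severe=1−0.95=0.05; AND[a·b] → w = 0.0240
R3: far=0.85, near=0.48; OR[a + b − a·b] → w = 0.9220
R4: high=0.24 → w = 0.2400
R5: sharp=0.92, high=0.24; AND[a·b] → w = 0.2208
Rules with consequent 'medium': {R1, R4} → strengths 0.0323, 0.2400
Aggregate via t-conorm [a + b − a·b]: 0.2645

0.265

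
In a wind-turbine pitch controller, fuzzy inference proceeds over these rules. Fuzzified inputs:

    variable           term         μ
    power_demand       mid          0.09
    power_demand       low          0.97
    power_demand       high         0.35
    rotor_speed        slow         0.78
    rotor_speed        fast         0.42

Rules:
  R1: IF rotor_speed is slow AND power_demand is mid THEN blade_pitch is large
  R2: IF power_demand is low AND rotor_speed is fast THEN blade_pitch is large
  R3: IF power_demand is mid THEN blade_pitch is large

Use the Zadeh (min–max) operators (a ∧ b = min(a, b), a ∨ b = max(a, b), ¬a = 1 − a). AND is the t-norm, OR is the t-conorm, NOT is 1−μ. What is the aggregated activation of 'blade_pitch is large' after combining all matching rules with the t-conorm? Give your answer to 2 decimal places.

0.42

R1: slow=0.78, mid=0.09; AND[min(a, b)] → w = 0.09
R2: low=0.97, fast=0.42; AND[min(a, b)] → w = 0.42
R3: mid=0.09 → w = 0.09
Rules with consequent 'large': {R1, R2, R3} → strengths 0.09, 0.42, 0.09
Aggregate via t-conorm [max(a, b)]: 0.42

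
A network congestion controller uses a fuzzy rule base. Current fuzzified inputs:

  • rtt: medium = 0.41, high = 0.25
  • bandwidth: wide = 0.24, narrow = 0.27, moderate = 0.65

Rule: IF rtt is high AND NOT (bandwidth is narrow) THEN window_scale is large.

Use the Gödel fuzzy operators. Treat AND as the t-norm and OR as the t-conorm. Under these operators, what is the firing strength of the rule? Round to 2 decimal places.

firing strength: high=0.25, ¬narrow=1−0.27=0.73; AND[min(a, b)] → w = 0.25

0.25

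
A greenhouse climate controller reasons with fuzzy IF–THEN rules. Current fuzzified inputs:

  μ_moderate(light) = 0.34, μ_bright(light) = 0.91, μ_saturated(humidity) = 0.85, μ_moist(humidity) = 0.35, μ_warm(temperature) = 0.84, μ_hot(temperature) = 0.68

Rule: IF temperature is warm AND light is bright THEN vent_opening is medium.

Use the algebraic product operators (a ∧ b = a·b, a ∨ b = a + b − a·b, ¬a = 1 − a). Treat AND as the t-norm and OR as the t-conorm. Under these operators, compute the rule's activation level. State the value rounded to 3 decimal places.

0.764

firing strength: warm=0.84, bright=0.91; AND[a·b] → w = 0.7644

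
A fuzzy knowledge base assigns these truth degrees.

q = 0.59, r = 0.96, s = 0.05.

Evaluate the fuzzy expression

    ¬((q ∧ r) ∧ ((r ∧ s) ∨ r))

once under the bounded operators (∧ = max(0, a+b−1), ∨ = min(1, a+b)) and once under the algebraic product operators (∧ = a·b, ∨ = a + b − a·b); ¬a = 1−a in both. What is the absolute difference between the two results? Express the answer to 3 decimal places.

Under bounded:
  q ∧ r = max(0, a+b−1) on (0.59, 0.96) = 0.55
  r ∧ s = max(0, a+b−1) on (0.96, 0.05) = 0.01
  (r ∧ s) ∨ r = min(1, a+b) on (0.01, 0.96) = 0.97
  (q ∧ r) ∧ ((r ∧ s) ∨ r) = max(0, a+b−1) on (0.55, 0.97) = 0.52
  ¬((q ∧ r) ∧ ((r ∧ s) ∨ r)) = 1 − 0.52 = 0.48
  → value = 0.4800
Under algebraic product:
  q ∧ r = a·b on (0.5900, 0.9600) = 0.5664
  r ∧ s = a·b on (0.9600, 0.0500) = 0.0480
  (r ∧ s) ∨ r = a + b − a·b on (0.0480, 0.9600) = 0.9619
  (q ∧ r) ∧ ((r ∧ s) ∨ r) = a·b on (0.5664, 0.9619) = 0.5448
  ¬((q ∧ r) ∧ ((r ∧ s) ∨ r)) = 1 − 0.5448 = 0.4552
  → value = 0.4552
|0.4800 − 0.4552| = 0.025

0.025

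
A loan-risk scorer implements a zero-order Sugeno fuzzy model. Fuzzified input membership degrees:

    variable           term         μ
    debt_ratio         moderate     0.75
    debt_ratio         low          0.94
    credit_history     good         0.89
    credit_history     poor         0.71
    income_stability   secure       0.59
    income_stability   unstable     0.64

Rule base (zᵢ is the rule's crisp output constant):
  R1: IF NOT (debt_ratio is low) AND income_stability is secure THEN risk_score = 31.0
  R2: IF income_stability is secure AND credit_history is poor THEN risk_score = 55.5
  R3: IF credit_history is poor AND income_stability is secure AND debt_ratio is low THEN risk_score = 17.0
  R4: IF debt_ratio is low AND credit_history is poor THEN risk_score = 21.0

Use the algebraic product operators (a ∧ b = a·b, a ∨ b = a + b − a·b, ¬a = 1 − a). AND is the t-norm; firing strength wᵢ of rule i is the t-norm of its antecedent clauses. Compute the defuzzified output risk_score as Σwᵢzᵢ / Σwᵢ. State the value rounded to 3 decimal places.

R1 (z=31.0): ¬low=1−0.94=0.06, secure=0.59; AND[a·b] → w = 0.0354
R2 (z=55.5): secure=0.59, poor=0.71; AND[a·b] → w = 0.4189
R3 (z=17.0): poor=0.71, secure=0.59, low=0.94; AND[a·b] → w = 0.3938
R4 (z=21.0): low=0.94, poor=0.71; AND[a·b] → w = 0.6674
Weighted average = (0.0354·31.0 + 0.4189·55.5 + 0.3938·17.0 + 0.6674·21.0) / (0.0354 + 0.4189 + 0.3938 + 0.6674)
  = 45.0558 / 1.5155 = 29.731

29.731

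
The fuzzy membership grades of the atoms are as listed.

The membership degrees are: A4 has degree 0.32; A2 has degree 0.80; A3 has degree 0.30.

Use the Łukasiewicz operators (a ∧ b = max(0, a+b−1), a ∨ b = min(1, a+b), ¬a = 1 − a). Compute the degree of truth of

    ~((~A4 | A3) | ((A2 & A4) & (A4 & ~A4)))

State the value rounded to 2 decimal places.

0.02

~A4 = 1 − 0.32 = 0.68
~A4 | A3 = min(1, a+b) on (0.68, 0.30) = 0.98
A2 & A4 = max(0, a+b−1) on (0.80, 0.32) = 0.12
~A4 = 1 − 0.32 = 0.68
A4 & ~A4 = max(0, a+b−1) on (0.32, 0.68) = 0.00
(A2 & A4) & (A4 & ~A4) = max(0, a+b−1) on (0.12, 0.00) = 0.00
(~A4 | A3) | ((A2 & A4) & (A4 & ~A4)) = min(1, a+b) on (0.98, 0.00) = 0.98
~((~A4 | A3) | ((A2 & A4) & (A4 & ~A4))) = 1 − 0.98 = 0.02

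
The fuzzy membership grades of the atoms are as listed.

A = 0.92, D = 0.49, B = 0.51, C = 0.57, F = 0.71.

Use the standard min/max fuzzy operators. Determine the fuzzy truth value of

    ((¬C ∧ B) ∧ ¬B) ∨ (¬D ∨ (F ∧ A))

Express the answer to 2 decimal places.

0.71

¬C = 1 − 0.57 = 0.43
¬C ∧ B = min(a, b) on (0.43, 0.51) = 0.43
¬B = 1 − 0.51 = 0.49
(¬C ∧ B) ∧ ¬B = min(a, b) on (0.43, 0.49) = 0.43
¬D = 1 − 0.49 = 0.51
F ∧ A = min(a, b) on (0.71, 0.92) = 0.71
¬D ∨ (F ∧ A) = max(a, b) on (0.51, 0.71) = 0.71
((¬C ∧ B) ∧ ¬B) ∨ (¬D ∨ (F ∧ A)) = max(a, b) on (0.43, 0.71) = 0.71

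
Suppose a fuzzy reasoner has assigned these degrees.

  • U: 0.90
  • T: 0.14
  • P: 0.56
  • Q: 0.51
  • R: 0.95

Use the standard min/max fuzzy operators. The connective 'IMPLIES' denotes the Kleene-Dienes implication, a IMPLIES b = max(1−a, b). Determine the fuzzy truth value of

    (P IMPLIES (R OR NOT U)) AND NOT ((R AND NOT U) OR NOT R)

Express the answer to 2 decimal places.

NOT U = 1 − 0.90 = 0.10
R OR NOT U = max(a, b) on (0.95, 0.10) = 0.95
P IMPLIES (R OR NOT U)  [Kleene-Dienes: max(1−a, b)] with a=0.56, b=0.95 → 0.95
NOT U = 1 − 0.90 = 0.10
R AND NOT U = min(a, b) on (0.95, 0.10) = 0.10
NOT R = 1 − 0.95 = 0.05
(R AND NOT U) OR NOT R = max(a, b) on (0.10, 0.05) = 0.10
NOT ((R AND NOT U) OR NOT R) = 1 − 0.10 = 0.90
(P IMPLIES (R OR NOT U)) AND NOT ((R AND NOT U) OR NOT R) = min(a, b) on (0.95, 0.90) = 0.90

0.90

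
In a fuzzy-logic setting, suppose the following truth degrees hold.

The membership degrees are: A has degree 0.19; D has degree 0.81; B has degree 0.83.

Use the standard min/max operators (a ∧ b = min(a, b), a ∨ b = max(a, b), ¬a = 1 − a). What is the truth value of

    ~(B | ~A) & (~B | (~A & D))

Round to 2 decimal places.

0.17

~A = 1 − 0.19 = 0.81
B | ~A = max(a, b) on (0.83, 0.81) = 0.83
~(B | ~A) = 1 − 0.83 = 0.17
~B = 1 − 0.83 = 0.17
~A = 1 − 0.19 = 0.81
~A & D = min(a, b) on (0.81, 0.81) = 0.81
~B | (~A & D) = max(a, b) on (0.17, 0.81) = 0.81
~(B | ~A) & (~B | (~A & D)) = min(a, b) on (0.17, 0.81) = 0.17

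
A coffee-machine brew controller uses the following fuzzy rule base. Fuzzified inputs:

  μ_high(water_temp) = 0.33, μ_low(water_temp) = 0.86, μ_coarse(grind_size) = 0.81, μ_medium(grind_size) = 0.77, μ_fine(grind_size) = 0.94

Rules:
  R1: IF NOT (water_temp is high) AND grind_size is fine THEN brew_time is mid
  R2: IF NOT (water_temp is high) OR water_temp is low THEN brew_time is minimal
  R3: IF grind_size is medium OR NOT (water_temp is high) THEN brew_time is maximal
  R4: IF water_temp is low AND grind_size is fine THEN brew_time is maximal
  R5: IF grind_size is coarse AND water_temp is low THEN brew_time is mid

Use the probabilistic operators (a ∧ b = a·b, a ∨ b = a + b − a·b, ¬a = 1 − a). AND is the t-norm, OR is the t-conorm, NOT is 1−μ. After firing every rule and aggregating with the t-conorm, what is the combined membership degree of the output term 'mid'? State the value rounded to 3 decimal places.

0.888

R1: ¬high=1−0.33=0.67, fine=0.94; AND[a·b] → w = 0.6298
R2: ¬high=1−0.33=0.67, low=0.86; OR[a + b − a·b] → w = 0.9538
R3: medium=0.77, ¬high=1−0.33=0.67; OR[a + b − a·b] → w = 0.9241
R4: low=0.86, fine=0.94; AND[a·b] → w = 0.8084
R5: coarse=0.81, low=0.86; AND[a·b] → w = 0.6966
Rules with consequent 'mid': {R1, R5} → strengths 0.6298, 0.6966
Aggregate via t-conorm [a + b − a·b]: 0.8877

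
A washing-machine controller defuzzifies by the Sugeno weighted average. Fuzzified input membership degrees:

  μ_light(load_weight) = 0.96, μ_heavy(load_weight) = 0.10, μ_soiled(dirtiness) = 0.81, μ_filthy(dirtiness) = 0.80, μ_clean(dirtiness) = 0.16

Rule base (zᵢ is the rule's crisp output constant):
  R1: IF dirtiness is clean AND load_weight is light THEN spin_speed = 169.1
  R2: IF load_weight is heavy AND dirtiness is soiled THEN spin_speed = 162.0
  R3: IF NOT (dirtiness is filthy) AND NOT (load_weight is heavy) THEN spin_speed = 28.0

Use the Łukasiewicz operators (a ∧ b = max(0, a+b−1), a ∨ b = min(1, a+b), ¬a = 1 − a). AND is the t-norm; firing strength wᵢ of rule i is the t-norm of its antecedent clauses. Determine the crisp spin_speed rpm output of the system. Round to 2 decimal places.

104.96

R1 (z=169.1): clean=0.16, light=0.96; AND[max(0, a+b−1)] → w = 0.12
R2 (z=162.0): heavy=0.10, soiled=0.81; AND[max(0, a+b−1)] → w = 0.00
R3 (z=28.0): ¬filthy=1−0.80=0.20, ¬heavy=1−0.10=0.90; AND[max(0, a+b−1)] → w = 0.10
Weighted average = (0.12·169.1 + 0.00·162.0 + 0.10·28.0) / (0.12 + 0.00 + 0.10)
  = 23.0920 / 0.2200 = 104.96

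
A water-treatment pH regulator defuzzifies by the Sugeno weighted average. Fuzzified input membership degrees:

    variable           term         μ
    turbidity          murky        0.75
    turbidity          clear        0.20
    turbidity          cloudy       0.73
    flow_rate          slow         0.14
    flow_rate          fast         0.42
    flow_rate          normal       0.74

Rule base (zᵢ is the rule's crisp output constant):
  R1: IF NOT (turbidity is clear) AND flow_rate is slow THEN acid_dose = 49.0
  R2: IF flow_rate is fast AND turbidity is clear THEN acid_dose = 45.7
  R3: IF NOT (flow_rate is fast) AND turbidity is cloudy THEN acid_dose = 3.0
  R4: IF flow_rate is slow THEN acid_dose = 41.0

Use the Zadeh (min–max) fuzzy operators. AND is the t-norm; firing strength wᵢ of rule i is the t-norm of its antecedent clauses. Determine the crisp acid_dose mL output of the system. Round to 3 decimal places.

22.151

R1 (z=49.0): ¬clear=1−0.20=0.80, slow=0.14; AND[min(a, b)] → w = 0.14
R2 (z=45.7): fast=0.42, clear=0.20; AND[min(a, b)] → w = 0.20
R3 (z=3.0): ¬fast=1−0.42=0.58, cloudy=0.73; AND[min(a, b)] → w = 0.58
R4 (z=41.0): slow=0.14 → w = 0.14
Weighted average = (0.14·49.0 + 0.20·45.7 + 0.58·3.0 + 0.14·41.0) / (0.14 + 0.20 + 0.58 + 0.14)
  = 23.4800 / 1.0600 = 22.151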